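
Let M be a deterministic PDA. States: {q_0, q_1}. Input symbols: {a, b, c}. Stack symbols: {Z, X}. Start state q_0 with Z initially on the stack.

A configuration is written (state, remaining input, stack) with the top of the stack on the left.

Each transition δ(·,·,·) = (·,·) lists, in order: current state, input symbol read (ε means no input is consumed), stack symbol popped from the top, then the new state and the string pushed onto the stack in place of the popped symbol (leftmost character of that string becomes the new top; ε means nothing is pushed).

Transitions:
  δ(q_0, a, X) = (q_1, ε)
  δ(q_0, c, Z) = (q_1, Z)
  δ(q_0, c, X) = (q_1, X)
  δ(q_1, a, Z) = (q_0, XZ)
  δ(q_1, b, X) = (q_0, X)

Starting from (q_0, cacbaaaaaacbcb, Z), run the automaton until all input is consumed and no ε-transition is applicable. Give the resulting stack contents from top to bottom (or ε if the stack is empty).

XZ

(q_0, cacbaaaaaacbcb, Z) ⊢ (q_1, acbaaaaaacbcb, Z) ⊢ (q_0, cbaaaaaacbcb, XZ) ⊢ (q_1, baaaaaacbcb, XZ) ⊢ (q_0, aaaaaacbcb, XZ) ⊢ (q_1, aaaaacbcb, Z) ⊢ (q_0, aaaacbcb, XZ) ⊢ (q_1, aaacbcb, Z) ⊢ (q_0, aacbcb, XZ) ⊢ (q_1, acbcb, Z) ⊢ (q_0, cbcb, XZ) ⊢ (q_1, bcb, XZ) ⊢ (q_0, cb, XZ) ⊢ (q_1, b, XZ) ⊢ (q_0, ε, XZ)
All input consumed in state q_0 with stack XZ.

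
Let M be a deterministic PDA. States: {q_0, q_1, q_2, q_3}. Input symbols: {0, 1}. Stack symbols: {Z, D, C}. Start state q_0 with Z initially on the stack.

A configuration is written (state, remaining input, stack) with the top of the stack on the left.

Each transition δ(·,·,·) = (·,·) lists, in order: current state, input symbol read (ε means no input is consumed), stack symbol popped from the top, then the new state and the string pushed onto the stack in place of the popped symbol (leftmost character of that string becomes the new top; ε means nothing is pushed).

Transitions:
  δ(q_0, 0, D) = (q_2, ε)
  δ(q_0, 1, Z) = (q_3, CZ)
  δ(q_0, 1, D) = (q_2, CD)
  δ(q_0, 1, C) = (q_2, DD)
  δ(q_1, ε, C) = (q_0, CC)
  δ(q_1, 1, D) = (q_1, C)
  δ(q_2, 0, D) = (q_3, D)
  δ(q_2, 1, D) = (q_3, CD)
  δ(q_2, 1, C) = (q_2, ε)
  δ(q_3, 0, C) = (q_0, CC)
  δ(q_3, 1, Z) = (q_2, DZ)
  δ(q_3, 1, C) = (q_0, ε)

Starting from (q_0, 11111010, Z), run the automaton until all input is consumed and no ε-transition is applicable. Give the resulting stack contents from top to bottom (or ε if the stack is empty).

(q_0, 11111010, Z) ⊢ (q_3, 1111010, CZ) ⊢ (q_0, 111010, Z) ⊢ (q_3, 11010, CZ) ⊢ (q_0, 1010, Z) ⊢ (q_3, 010, CZ) ⊢ (q_0, 10, CCZ) ⊢ (q_2, 0, DDCZ) ⊢ (q_3, ε, DDCZ)
All input consumed in state q_3 with stack DDCZ.

DDCZ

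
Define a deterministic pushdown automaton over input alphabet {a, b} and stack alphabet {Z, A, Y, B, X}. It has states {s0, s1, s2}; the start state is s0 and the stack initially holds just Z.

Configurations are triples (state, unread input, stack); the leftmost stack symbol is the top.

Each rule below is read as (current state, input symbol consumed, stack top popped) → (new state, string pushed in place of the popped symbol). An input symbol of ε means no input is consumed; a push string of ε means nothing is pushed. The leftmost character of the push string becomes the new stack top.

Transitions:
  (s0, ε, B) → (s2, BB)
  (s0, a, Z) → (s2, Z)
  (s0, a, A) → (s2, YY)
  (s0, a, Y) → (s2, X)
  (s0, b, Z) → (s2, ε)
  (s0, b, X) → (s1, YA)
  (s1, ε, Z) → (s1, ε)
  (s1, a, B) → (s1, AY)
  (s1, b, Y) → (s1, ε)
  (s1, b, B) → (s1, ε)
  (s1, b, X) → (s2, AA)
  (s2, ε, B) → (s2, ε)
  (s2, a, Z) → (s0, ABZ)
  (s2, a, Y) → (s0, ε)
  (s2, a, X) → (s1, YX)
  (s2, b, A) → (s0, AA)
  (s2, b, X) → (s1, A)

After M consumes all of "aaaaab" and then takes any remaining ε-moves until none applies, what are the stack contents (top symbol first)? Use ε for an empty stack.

(s0, aaaaab, Z)
  read a, top Z: go to s2, push Z → (s2, aaaab, Z)
  read a, top Z: go to s0, push ABZ → (s0, aaab, ABZ)
  read a, top A: go to s2, push YY → (s2, aab, YYBZ)
  read a, top Y: go to s0, push ε → (s0, ab, YBZ)
  read a, top Y: go to s2, push X → (s2, b, XBZ)
  read b, top X: go to s1, push A → (s1, ε, ABZ)
All input consumed in state s1 with stack ABZ.

ABZ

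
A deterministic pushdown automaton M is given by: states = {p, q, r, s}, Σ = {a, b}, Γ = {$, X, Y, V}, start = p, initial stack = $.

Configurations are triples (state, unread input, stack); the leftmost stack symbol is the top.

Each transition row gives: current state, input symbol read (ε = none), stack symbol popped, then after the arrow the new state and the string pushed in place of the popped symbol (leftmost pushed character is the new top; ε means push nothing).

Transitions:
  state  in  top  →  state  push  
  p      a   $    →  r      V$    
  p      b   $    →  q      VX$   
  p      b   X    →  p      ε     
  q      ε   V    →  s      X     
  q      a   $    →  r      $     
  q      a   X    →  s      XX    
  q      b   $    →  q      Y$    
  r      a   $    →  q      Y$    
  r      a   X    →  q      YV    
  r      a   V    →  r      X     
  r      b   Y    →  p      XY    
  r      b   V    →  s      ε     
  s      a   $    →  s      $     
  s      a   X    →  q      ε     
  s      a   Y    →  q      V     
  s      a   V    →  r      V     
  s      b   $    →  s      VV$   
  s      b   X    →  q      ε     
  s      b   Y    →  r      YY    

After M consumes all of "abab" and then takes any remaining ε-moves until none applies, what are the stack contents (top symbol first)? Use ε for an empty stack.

VV$

(p, abab, $)
  read a, top $: go to r, push V$ → (r, bab, V$)
  read b, top V: go to s, push ε → (s, ab, $)
  read a, top $: go to s, push $ → (s, b, $)
  read b, top $: go to s, push VV$ → (s, ε, VV$)
All input consumed in state s with stack VV$.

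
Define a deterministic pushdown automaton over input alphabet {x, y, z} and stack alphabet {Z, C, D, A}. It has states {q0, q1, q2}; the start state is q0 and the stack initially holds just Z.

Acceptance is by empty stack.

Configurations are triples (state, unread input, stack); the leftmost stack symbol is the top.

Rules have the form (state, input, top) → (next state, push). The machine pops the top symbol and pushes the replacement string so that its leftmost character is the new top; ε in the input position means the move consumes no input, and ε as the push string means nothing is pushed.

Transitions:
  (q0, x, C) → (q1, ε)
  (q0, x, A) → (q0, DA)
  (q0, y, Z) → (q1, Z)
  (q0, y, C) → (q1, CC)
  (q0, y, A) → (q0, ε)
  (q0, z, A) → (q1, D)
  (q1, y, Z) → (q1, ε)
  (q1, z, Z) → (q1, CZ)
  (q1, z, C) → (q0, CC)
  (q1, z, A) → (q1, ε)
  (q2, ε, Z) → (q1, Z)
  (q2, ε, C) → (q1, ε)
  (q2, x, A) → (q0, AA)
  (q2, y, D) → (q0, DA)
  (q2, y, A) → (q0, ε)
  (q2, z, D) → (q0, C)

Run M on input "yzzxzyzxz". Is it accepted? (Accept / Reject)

(q0, yzzxzyzxz, Z) ⊢ (q1, zzxzyzxz, Z) ⊢ (q1, zxzyzxz, CZ) ⊢ (q0, xzyzxz, CCZ) ⊢ (q1, zyzxz, CZ) ⊢ (q0, yzxz, CCZ) ⊢ (q1, zxz, CCCZ) ⊢ (q0, xz, CCCCZ) ⊢ (q1, z, CCCZ) ⊢ (q0, ε, CCCCZ)
All input consumed; stack is CCCCZ, not empty, and no further ε-move applies.

Reject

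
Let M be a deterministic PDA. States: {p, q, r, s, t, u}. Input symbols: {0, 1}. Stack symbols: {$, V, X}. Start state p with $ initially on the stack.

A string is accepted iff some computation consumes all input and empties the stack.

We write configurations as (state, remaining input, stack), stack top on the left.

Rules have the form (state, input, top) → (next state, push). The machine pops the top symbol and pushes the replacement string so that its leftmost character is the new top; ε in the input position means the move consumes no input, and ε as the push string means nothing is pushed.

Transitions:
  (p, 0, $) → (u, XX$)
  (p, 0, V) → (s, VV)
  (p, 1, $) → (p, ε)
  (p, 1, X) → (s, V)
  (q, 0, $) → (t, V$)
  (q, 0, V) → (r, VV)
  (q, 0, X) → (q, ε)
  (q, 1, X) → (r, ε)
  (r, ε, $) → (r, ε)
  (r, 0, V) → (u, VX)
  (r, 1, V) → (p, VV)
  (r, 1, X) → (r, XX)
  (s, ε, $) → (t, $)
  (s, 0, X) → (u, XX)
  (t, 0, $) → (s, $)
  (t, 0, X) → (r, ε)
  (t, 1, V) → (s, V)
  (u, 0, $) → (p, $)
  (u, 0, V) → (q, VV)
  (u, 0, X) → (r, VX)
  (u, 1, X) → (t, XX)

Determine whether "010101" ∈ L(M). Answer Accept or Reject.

Reject

(p, 010101, $) ⊢ (u, 10101, XX$) ⊢ (t, 0101, XXX$) ⊢ (r, 101, XX$) ⊢ (r, 01, XXX$)
No transition applies at (r, 01, XXX$); input not fully consumed.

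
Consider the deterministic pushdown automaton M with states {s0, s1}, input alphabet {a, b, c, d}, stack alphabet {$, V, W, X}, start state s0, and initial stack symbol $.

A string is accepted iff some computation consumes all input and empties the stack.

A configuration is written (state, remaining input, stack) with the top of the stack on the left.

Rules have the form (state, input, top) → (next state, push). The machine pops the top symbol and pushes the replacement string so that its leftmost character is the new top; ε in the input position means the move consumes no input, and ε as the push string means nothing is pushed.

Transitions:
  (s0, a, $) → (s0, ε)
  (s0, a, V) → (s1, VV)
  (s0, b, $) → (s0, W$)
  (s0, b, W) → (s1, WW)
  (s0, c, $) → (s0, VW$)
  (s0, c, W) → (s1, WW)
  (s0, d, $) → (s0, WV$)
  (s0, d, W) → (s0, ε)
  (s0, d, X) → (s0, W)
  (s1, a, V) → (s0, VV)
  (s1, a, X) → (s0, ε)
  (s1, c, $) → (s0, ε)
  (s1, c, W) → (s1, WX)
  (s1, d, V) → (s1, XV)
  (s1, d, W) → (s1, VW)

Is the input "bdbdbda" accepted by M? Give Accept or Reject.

Accept

(s0, bdbdbda, $)
  read b, top $: go to s0, push W$ → (s0, dbdbda, W$)
  read d, top W: go to s0, push ε → (s0, bdbda, $)
  read b, top $: go to s0, push W$ → (s0, dbda, W$)
  read d, top W: go to s0, push ε → (s0, bda, $)
  read b, top $: go to s0, push W$ → (s0, da, W$)
  read d, top W: go to s0, push ε → (s0, a, $)
  read a, top $: go to s0, push ε → (s0, ε, ε)
All input consumed and the stack is empty.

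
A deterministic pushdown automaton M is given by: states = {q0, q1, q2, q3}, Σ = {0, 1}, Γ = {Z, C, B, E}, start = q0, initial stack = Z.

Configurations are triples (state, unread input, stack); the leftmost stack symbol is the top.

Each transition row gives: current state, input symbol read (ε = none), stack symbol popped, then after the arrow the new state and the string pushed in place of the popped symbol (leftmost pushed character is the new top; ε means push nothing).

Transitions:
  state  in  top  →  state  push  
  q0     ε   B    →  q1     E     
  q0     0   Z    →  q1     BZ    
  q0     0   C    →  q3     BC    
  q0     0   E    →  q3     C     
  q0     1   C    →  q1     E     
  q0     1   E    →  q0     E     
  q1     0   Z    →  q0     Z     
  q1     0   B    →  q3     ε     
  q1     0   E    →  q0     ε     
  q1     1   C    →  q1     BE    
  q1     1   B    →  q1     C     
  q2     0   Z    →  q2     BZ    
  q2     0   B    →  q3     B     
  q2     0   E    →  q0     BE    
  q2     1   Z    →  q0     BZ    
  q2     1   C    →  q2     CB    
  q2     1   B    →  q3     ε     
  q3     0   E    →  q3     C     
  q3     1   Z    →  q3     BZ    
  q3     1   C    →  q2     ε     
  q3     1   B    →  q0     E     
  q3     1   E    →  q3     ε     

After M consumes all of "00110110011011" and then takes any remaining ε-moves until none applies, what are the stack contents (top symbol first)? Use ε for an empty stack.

(q0, 00110110011011, Z)
  read 0, top Z: go to q1, push BZ → (q1, 0110110011011, BZ)
  read 0, top B: go to q3, push ε → (q3, 110110011011, Z)
  read 1, top Z: go to q3, push BZ → (q3, 10110011011, BZ)
  read 1, top B: go to q0, push E → (q0, 0110011011, EZ)
  read 0, top E: go to q3, push C → (q3, 110011011, CZ)
  read 1, top C: go to q2, push ε → (q2, 10011011, Z)
  read 1, top Z: go to q0, push BZ → (q0, 0011011, BZ)
  ε-move, top B: go to q1, push E → (q1, 0011011, EZ)
  read 0, top E: go to q0, push ε → (q0, 011011, Z)
  read 0, top Z: go to q1, push BZ → (q1, 11011, BZ)
  read 1, top B: go to q1, push C → (q1, 1011, CZ)
  read 1, top C: go to q1, push BE → (q1, 011, BEZ)
  read 0, top B: go to q3, push ε → (q3, 11, EZ)
  read 1, top E: go to q3, push ε → (q3, 1, Z)
  read 1, top Z: go to q3, push BZ → (q3, ε, BZ)
All input consumed in state q3 with stack BZ.

BZ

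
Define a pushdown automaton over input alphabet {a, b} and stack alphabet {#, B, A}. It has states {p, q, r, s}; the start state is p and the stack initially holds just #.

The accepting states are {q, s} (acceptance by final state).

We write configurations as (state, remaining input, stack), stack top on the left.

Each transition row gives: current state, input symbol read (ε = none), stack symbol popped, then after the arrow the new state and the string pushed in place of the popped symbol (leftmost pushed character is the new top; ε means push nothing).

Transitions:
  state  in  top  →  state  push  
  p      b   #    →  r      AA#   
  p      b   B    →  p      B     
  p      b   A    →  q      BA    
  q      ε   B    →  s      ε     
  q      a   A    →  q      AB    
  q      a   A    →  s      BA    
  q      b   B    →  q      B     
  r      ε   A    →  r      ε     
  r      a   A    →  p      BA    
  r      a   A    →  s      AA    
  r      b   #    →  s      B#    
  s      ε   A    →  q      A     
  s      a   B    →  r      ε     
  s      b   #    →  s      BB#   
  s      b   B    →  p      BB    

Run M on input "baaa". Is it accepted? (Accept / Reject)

Accept

One accepting computation: (p, baaa, #) ⊢ (r, aaa, AA#) ⊢ (s, aa, AAA#) ⊢ (q, aa, AAA#) ⊢ (q, a, ABAA#) ⊢ (q, ε, ABBAA#)
All input consumed and state q ∈ F.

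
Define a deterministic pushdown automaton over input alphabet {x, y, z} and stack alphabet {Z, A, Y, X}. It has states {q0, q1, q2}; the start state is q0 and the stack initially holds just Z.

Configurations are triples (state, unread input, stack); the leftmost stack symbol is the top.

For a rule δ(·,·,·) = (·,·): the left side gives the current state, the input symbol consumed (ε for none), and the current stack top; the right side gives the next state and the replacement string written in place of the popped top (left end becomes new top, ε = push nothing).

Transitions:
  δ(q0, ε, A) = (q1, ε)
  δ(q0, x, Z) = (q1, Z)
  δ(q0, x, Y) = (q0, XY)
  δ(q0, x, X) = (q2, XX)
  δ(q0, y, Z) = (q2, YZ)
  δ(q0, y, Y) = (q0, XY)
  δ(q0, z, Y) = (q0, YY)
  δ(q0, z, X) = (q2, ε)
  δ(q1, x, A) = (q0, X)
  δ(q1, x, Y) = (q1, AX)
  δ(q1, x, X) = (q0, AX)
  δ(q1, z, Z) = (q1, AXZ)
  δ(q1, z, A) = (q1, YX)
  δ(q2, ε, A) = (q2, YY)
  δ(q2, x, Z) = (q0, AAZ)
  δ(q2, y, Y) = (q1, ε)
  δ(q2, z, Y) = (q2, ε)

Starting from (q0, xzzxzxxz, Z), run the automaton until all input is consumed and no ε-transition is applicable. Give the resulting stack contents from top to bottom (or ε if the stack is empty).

XXXXXZ

(q0, xzzxzxxz, Z)
  read x, top Z: go to q1, push Z → (q1, zzxzxxz, Z)
  read z, top Z: go to q1, push AXZ → (q1, zxzxxz, AXZ)
  read z, top A: go to q1, push YX → (q1, xzxxz, YXXZ)
  read x, top Y: go to q1, push AX → (q1, zxxz, AXXXZ)
  read z, top A: go to q1, push YX → (q1, xxz, YXXXXZ)
  read x, top Y: go to q1, push AX → (q1, xz, AXXXXXZ)
  read x, top A: go to q0, push X → (q0, z, XXXXXXZ)
  read z, top X: go to q2, push ε → (q2, ε, XXXXXZ)
All input consumed in state q2 with stack XXXXXZ.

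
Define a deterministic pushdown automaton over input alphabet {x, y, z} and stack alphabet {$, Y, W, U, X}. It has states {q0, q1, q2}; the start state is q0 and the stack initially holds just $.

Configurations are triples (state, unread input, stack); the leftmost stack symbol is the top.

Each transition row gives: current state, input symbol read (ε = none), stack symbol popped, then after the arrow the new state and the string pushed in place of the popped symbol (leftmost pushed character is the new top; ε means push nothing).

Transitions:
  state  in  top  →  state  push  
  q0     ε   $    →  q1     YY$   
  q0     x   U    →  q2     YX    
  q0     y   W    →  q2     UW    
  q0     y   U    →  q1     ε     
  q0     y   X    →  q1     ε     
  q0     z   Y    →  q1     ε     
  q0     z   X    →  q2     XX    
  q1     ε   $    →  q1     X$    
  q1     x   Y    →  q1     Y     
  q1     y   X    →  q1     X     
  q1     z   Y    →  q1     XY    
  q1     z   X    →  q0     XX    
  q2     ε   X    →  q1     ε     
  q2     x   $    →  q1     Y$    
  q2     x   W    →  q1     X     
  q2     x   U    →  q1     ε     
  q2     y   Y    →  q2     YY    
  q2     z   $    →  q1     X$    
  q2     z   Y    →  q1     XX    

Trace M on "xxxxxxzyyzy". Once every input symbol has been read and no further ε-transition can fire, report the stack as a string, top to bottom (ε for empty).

(q0, xxxxxxzyyzy, $)
  ε-move, top $: go to q1, push YY$ → (q1, xxxxxxzyyzy, YY$)
  read x, top Y: go to q1, push Y → (q1, xxxxxzyyzy, YY$)
  read x, top Y: go to q1, push Y → (q1, xxxxzyyzy, YY$)
  read x, top Y: go to q1, push Y → (q1, xxxzyyzy, YY$)
  read x, top Y: go to q1, push Y → (q1, xxzyyzy, YY$)
  read x, top Y: go to q1, push Y → (q1, xzyyzy, YY$)
  read x, top Y: go to q1, push Y → (q1, zyyzy, YY$)
  read z, top Y: go to q1, push XY → (q1, yyzy, XYY$)
  read y, top X: go to q1, push X → (q1, yzy, XYY$)
  read y, top X: go to q1, push X → (q1, zy, XYY$)
  read z, top X: go to q0, push XX → (q0, y, XXYY$)
  read y, top X: go to q1, push ε → (q1, ε, XYY$)
All input consumed in state q1 with stack XYY$.

XYY$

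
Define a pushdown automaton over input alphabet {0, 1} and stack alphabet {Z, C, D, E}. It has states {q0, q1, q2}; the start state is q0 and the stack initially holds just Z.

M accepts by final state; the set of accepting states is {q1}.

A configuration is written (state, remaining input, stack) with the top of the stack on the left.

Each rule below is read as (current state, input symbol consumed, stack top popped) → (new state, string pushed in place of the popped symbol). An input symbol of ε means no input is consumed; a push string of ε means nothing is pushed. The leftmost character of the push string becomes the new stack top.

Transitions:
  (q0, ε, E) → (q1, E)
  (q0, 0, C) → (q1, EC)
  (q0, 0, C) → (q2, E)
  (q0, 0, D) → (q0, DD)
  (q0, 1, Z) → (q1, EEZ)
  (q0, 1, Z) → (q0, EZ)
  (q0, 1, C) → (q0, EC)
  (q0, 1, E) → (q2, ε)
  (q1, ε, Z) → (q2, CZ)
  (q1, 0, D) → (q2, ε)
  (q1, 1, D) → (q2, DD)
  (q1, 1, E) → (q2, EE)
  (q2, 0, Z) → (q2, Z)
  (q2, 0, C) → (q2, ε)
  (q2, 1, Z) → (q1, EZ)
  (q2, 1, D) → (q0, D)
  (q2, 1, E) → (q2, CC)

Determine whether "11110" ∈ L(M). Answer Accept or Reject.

No computation consumes all input and reaches a final state.

Reject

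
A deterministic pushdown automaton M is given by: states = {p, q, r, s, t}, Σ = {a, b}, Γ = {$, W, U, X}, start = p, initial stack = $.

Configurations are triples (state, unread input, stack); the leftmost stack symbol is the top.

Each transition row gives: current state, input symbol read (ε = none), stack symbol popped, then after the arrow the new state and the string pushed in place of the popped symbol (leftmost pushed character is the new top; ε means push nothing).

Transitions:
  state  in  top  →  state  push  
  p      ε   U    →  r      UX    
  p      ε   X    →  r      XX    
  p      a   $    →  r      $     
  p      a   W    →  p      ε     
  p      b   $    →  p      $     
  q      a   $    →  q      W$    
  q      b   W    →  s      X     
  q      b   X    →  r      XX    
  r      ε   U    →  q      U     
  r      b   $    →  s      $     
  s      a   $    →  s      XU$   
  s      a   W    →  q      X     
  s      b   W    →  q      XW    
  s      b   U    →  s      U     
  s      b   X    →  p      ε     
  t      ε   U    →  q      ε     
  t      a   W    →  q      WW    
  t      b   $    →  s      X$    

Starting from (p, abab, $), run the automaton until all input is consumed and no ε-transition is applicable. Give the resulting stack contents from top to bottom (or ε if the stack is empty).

UX$

(p, abab, $)
  read a, top $: go to r, push $ → (r, bab, $)
  read b, top $: go to s, push $ → (s, ab, $)
  read a, top $: go to s, push XU$ → (s, b, XU$)
  read b, top X: go to p, push ε → (p, ε, U$)
  ε-move, top U: go to r, push UX → (r, ε, UX$)
  ε-move, top U: go to q, push U → (q, ε, UX$)
All input consumed in state q with stack UX$.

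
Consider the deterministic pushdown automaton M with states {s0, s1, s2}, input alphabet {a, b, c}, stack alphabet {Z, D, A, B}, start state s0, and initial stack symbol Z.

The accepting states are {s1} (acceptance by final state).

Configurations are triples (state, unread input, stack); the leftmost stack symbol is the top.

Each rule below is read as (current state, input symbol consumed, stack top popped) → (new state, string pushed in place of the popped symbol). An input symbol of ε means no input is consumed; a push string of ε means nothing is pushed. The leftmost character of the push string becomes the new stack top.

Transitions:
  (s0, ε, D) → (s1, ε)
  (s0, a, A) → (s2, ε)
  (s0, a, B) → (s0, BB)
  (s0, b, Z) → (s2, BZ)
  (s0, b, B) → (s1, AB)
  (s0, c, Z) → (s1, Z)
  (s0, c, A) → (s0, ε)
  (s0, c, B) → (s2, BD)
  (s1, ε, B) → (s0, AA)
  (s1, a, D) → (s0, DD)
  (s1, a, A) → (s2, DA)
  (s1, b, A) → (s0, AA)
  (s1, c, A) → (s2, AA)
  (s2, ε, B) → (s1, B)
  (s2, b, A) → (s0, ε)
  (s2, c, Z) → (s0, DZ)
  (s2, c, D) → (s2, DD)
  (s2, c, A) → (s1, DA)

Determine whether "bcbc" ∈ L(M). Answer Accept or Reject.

Reject

(s0, bcbc, Z) ⊢ (s2, cbc, BZ) ⊢ (s1, cbc, BZ) ⊢ (s0, cbc, AAZ) ⊢ (s0, bc, AZ)
No transition applies at (s0, bc, AZ); input not fully consumed.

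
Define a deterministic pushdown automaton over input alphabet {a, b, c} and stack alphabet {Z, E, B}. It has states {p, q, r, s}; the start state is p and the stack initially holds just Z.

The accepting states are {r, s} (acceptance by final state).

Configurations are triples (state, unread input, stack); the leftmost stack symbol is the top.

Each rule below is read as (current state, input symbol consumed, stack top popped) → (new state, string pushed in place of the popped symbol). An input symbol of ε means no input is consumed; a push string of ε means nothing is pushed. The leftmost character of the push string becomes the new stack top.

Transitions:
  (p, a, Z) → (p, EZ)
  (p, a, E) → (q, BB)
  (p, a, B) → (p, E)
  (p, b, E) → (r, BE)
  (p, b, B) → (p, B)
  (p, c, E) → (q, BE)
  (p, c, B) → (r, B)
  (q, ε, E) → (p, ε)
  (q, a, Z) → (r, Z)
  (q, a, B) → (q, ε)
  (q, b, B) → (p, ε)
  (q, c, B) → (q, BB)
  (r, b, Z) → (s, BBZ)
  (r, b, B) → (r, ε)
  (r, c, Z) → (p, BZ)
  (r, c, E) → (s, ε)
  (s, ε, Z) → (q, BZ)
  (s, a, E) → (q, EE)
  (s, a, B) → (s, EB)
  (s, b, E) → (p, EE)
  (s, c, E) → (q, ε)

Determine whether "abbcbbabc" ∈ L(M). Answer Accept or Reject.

Reject

(p, abbcbbabc, Z)
  read a, top Z: go to p, push EZ → (p, bbcbbabc, EZ)
  read b, top E: go to r, push BE → (r, bcbbabc, BEZ)
  read b, top B: go to r, push ε → (r, cbbabc, EZ)
  read c, top E: go to s, push ε → (s, bbabc, Z)
  ε-move, top Z: go to q, push BZ → (q, bbabc, BZ)
  read b, top B: go to p, push ε → (p, babc, Z)
No transition applies at (p, babc, Z); input not fully consumed.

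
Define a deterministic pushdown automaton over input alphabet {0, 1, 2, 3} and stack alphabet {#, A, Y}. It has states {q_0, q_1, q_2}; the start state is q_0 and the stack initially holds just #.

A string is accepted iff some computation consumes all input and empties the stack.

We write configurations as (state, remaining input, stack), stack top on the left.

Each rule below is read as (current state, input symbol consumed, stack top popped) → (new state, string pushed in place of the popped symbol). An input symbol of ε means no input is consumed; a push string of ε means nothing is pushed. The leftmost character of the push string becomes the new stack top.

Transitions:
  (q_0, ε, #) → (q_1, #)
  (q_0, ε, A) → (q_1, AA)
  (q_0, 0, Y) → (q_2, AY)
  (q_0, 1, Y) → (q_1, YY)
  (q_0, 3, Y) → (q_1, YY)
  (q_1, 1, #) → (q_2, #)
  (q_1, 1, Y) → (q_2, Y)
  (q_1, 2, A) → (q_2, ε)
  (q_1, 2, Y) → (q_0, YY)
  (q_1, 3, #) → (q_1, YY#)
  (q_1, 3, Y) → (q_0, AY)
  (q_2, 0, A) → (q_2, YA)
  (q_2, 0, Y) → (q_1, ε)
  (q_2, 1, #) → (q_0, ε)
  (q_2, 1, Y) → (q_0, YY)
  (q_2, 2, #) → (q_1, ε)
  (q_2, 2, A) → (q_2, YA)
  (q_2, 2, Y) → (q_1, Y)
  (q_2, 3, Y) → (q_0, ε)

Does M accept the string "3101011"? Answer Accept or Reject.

(q_0, 3101011, #)
  ε-move, top #: go to q_1, push # → (q_1, 3101011, #)
  read 3, top #: go to q_1, push YY# → (q_1, 101011, YY#)
  read 1, top Y: go to q_2, push Y → (q_2, 01011, YY#)
  read 0, top Y: go to q_1, push ε → (q_1, 1011, Y#)
  read 1, top Y: go to q_2, push Y → (q_2, 011, Y#)
  read 0, top Y: go to q_1, push ε → (q_1, 11, #)
  read 1, top #: go to q_2, push # → (q_2, 1, #)
  read 1, top #: go to q_0, push ε → (q_0, ε, ε)
All input consumed and the stack is empty.

Accept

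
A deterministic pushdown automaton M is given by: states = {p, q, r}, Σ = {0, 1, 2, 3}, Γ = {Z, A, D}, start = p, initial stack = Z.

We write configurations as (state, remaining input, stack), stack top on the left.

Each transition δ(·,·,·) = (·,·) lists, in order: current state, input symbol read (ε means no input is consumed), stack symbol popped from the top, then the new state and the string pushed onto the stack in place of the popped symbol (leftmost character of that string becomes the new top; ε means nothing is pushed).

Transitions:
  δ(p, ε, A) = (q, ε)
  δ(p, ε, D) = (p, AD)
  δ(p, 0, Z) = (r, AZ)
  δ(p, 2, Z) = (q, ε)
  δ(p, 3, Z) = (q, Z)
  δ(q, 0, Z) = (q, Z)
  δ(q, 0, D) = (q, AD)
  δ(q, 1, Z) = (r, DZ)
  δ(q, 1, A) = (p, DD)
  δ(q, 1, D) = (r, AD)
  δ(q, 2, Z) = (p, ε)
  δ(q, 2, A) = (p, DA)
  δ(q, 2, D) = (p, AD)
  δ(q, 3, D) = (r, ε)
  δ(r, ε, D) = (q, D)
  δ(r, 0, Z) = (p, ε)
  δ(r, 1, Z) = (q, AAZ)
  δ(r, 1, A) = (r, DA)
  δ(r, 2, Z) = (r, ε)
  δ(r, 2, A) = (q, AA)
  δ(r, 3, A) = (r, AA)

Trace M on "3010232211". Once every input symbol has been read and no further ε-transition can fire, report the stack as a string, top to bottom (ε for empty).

DADAADZ

(p, 3010232211, Z)
  read 3, top Z: go to q, push Z → (q, 010232211, Z)
  read 0, top Z: go to q, push Z → (q, 10232211, Z)
  read 1, top Z: go to r, push DZ → (r, 0232211, DZ)
  ε-move, top D: go to q, push D → (q, 0232211, DZ)
  read 0, top D: go to q, push AD → (q, 232211, ADZ)
  read 2, top A: go to p, push DA → (p, 32211, DADZ)
  ε-move, top D: go to p, push AD → (p, 32211, ADADZ)
  ε-move, top A: go to q, push ε → (q, 32211, DADZ)
  read 3, top D: go to r, push ε → (r, 2211, ADZ)
  read 2, top A: go to q, push AA → (q, 211, AADZ)
  read 2, top A: go to p, push DA → (p, 11, DAADZ)
  ε-move, top D: go to p, push AD → (p, 11, ADAADZ)
  ε-move, top A: go to q, push ε → (q, 11, DAADZ)
  read 1, top D: go to r, push AD → (r, 1, ADAADZ)
  read 1, top A: go to r, push DA → (r, ε, DADAADZ)
  ε-move, top D: go to q, push D → (q, ε, DADAADZ)
All input consumed in state q with stack DADAADZ.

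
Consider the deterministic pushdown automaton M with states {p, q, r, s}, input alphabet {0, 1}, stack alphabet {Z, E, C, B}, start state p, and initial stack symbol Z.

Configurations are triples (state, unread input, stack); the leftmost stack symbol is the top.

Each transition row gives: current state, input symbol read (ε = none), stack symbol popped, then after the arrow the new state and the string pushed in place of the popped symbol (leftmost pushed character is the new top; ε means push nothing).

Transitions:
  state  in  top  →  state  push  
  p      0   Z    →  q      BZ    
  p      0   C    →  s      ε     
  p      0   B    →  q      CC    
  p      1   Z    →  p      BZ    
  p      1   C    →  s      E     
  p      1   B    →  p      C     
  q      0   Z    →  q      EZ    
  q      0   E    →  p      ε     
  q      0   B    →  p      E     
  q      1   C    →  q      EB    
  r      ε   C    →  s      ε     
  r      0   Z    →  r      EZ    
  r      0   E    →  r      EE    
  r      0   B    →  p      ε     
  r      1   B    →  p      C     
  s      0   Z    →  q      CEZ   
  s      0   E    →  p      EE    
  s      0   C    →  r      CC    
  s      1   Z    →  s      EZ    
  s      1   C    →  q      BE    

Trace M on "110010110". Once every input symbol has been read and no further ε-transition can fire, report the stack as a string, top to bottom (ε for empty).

(p, 110010110, Z)
  read 1, top Z: go to p, push BZ → (p, 10010110, BZ)
  read 1, top B: go to p, push C → (p, 0010110, CZ)
  read 0, top C: go to s, push ε → (s, 010110, Z)
  read 0, top Z: go to q, push CEZ → (q, 10110, CEZ)
  read 1, top C: go to q, push EB → (q, 0110, EBEZ)
  read 0, top E: go to p, push ε → (p, 110, BEZ)
  read 1, top B: go to p, push C → (p, 10, CEZ)
  read 1, top C: go to s, push E → (s, 0, EEZ)
  read 0, top E: go to p, push EE → (p, ε, EEEZ)
All input consumed in state p with stack EEEZ.

EEEZ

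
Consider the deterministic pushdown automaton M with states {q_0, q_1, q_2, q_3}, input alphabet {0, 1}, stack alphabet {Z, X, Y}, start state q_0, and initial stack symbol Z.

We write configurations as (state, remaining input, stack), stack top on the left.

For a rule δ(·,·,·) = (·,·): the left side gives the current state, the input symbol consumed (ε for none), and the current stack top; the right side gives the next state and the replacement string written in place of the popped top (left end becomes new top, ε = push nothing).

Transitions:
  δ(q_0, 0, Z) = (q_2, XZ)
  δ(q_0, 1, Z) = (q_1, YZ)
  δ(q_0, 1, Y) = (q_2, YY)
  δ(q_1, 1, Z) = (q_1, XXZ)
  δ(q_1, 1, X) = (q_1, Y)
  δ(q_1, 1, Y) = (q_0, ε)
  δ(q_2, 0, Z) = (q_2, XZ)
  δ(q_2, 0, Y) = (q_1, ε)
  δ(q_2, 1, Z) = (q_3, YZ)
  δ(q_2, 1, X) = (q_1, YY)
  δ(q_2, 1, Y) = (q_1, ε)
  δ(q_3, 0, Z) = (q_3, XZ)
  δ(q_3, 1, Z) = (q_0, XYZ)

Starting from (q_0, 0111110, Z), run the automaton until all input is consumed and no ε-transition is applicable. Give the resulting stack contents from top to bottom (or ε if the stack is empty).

(q_0, 0111110, Z)
  read 0, top Z: go to q_2, push XZ → (q_2, 111110, XZ)
  read 1, top X: go to q_1, push YY → (q_1, 11110, YYZ)
  read 1, top Y: go to q_0, push ε → (q_0, 1110, YZ)
  read 1, top Y: go to q_2, push YY → (q_2, 110, YYZ)
  read 1, top Y: go to q_1, push ε → (q_1, 10, YZ)
  read 1, top Y: go to q_0, push ε → (q_0, 0, Z)
  read 0, top Z: go to q_2, push XZ → (q_2, ε, XZ)
All input consumed in state q_2 with stack XZ.

XZ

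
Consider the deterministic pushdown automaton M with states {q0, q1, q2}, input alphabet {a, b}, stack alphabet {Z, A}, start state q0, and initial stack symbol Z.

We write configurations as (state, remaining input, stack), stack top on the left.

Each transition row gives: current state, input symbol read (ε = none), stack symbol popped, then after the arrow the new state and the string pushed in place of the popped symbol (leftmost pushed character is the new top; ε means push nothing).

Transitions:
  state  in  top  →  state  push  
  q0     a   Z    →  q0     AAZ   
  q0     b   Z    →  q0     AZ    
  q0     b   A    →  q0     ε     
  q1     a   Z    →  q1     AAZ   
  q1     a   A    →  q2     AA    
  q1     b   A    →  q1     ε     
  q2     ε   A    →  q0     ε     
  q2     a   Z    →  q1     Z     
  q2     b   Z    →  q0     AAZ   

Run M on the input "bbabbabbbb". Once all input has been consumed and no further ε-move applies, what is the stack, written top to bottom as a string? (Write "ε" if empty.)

Z

(q0, bbabbabbbb, Z)
  read b, top Z: go to q0, push AZ → (q0, babbabbbb, AZ)
  read b, top A: go to q0, push ε → (q0, abbabbbb, Z)
  read a, top Z: go to q0, push AAZ → (q0, bbabbbb, AAZ)
  read b, top A: go to q0, push ε → (q0, babbbb, AZ)
  read b, top A: go to q0, push ε → (q0, abbbb, Z)
  read a, top Z: go to q0, push AAZ → (q0, bbbb, AAZ)
  read b, top A: go to q0, push ε → (q0, bbb, AZ)
  read b, top A: go to q0, push ε → (q0, bb, Z)
  read b, top Z: go to q0, push AZ → (q0, b, AZ)
  read b, top A: go to q0, push ε → (q0, ε, Z)
All input consumed in state q0 with stack Z.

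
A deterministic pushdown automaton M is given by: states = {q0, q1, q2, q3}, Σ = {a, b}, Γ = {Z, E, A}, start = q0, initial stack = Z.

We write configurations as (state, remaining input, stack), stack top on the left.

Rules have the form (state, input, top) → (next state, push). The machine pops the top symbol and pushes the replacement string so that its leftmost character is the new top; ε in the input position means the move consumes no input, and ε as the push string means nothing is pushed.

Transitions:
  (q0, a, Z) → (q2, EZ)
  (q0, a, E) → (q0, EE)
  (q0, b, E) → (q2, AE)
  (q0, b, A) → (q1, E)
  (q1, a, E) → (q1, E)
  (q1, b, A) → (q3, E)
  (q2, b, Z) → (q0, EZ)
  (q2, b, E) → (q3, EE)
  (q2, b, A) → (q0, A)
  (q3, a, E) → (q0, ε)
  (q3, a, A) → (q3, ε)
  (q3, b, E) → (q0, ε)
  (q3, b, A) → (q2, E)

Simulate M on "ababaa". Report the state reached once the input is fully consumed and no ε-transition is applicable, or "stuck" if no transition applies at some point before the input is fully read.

(q0, ababaa, Z)
  read a, top Z: go to q2, push EZ → (q2, babaa, EZ)
  read b, top E: go to q3, push EE → (q3, abaa, EEZ)
  read a, top E: go to q0, push ε → (q0, baa, EZ)
  read b, top E: go to q2, push AE → (q2, aa, AEZ)
No transition for (q2, a, top A); M blocks with input aa remaining.

stuck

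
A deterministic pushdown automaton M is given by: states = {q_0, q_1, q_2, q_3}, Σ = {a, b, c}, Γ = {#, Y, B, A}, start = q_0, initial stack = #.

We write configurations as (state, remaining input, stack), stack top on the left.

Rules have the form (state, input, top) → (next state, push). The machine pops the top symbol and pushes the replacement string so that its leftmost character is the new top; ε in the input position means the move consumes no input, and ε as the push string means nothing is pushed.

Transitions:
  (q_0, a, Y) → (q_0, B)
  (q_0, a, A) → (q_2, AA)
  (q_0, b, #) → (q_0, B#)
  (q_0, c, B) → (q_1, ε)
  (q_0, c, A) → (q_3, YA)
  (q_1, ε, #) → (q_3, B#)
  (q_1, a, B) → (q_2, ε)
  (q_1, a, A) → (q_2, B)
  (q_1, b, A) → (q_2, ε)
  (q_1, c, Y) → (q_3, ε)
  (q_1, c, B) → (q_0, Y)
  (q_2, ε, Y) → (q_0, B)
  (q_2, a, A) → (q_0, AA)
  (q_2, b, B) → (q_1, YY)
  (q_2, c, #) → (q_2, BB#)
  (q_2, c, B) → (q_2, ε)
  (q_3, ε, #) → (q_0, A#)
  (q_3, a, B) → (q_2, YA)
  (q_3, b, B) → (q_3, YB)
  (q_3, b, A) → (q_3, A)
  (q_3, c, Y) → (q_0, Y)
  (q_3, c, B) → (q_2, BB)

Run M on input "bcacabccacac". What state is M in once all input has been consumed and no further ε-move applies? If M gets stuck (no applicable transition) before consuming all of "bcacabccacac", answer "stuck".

q_1

(q_0, bcacabccacac, #)
  read b, top #: go to q_0, push B# → (q_0, cacabccacac, B#)
  read c, top B: go to q_1, push ε → (q_1, acabccacac, #)
  ε-move, top #: go to q_3, push B# → (q_3, acabccacac, B#)
  read a, top B: go to q_2, push YA → (q_2, cabccacac, YA#)
  ε-move, top Y: go to q_0, push B → (q_0, cabccacac, BA#)
  read c, top B: go to q_1, push ε → (q_1, abccacac, A#)
  read a, top A: go to q_2, push B → (q_2, bccacac, B#)
  read b, top B: go to q_1, push YY → (q_1, ccacac, YY#)
  read c, top Y: go to q_3, push ε → (q_3, cacac, Y#)
  read c, top Y: go to q_0, push Y → (q_0, acac, Y#)
  read a, top Y: go to q_0, push B → (q_0, cac, B#)
  read c, top B: go to q_1, push ε → (q_1, ac, #)
  ε-move, top #: go to q_3, push B# → (q_3, ac, B#)
  read a, top B: go to q_2, push YA → (q_2, c, YA#)
  ε-move, top Y: go to q_0, push B → (q_0, c, BA#)
  read c, top B: go to q_1, push ε → (q_1, ε, A#)
All input consumed; M is in state q_1.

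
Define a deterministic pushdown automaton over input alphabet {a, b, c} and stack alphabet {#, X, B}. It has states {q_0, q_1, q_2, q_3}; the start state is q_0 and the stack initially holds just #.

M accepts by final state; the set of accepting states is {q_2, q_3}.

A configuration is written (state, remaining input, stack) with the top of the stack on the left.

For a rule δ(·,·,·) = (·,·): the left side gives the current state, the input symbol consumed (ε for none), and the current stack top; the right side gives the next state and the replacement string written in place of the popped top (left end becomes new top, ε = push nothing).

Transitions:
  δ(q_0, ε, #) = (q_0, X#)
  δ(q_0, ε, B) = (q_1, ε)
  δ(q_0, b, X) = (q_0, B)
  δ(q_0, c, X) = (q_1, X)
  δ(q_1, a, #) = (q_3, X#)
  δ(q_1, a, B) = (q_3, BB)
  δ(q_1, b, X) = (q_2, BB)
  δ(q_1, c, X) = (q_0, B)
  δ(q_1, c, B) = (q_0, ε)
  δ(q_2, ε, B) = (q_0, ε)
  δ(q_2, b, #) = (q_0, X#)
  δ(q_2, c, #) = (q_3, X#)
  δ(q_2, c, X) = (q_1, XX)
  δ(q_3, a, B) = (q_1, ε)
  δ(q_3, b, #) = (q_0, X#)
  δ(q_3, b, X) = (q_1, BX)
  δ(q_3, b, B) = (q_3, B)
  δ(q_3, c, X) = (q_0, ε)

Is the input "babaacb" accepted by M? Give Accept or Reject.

Reject

(q_0, babaacb, #) ⊢ (q_0, babaacb, X#) ⊢ (q_0, abaacb, B#) ⊢ (q_1, abaacb, #) ⊢ (q_3, baacb, X#) ⊢ (q_1, aacb, BX#) ⊢ (q_3, acb, BBX#) ⊢ (q_1, cb, BX#) ⊢ (q_0, b, X#) ⊢ (q_0, ε, B#) ⊢ (q_1, ε, #)
All input consumed; state q_1 ∉ F and no further ε-move applies.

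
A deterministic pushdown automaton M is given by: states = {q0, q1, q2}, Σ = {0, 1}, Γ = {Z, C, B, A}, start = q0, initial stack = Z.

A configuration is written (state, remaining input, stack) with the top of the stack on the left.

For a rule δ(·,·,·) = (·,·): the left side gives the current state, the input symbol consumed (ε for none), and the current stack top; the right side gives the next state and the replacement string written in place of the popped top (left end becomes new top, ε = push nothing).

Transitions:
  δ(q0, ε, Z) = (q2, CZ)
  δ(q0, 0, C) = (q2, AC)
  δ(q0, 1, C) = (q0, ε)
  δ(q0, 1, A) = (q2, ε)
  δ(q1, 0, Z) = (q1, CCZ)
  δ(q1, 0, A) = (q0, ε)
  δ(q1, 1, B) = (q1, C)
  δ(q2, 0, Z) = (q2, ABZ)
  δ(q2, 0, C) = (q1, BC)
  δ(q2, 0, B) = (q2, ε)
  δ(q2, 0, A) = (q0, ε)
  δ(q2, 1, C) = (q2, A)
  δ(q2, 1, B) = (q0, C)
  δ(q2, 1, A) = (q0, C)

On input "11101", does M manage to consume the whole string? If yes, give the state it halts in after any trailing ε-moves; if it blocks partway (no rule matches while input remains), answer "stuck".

q1

(q0, 11101, Z) ⊢ (q2, 11101, CZ) ⊢ (q2, 1101, AZ) ⊢ (q0, 101, CZ) ⊢ (q0, 01, Z) ⊢ (q2, 01, CZ) ⊢ (q1, 1, BCZ) ⊢ (q1, ε, CCZ)
All input consumed; M is in state q1.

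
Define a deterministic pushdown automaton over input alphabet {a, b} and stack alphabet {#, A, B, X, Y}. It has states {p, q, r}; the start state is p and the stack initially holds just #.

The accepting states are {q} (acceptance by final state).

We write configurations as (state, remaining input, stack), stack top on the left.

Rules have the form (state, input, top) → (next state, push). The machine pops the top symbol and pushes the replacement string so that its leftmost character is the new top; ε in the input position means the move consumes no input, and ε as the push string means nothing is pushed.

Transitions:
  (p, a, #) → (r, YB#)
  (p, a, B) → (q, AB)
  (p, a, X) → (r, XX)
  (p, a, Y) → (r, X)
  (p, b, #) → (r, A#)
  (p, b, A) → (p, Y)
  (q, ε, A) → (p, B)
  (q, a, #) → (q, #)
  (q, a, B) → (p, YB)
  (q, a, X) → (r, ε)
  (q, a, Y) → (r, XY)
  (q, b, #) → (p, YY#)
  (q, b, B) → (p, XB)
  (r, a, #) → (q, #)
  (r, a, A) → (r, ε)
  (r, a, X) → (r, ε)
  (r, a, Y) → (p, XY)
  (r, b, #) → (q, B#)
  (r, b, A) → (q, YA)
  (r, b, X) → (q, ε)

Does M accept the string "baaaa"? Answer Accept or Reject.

Accept

(p, baaaa, #)
  read b, top #: go to r, push A# → (r, aaaa, A#)
  read a, top A: go to r, push ε → (r, aaa, #)
  read a, top #: go to q, push # → (q, aa, #)
  read a, top #: go to q, push # → (q, a, #)
  read a, top #: go to q, push # → (q, ε, #)
All input consumed; state q ∈ F.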